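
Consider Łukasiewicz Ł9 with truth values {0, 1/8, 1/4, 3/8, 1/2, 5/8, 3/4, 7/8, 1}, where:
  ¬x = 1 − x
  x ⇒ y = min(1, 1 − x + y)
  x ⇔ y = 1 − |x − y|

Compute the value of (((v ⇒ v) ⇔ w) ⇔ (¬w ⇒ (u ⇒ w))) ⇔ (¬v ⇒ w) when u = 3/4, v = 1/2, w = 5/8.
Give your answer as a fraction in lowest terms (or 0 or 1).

v ⇒ v = 1/2 ⇒ 1/2 = 1
(v ⇒ v) ⇔ w = 1 ⇔ 5/8 = 5/8
¬w = ¬5/8 = 3/8
u ⇒ w = 3/4 ⇒ 5/8 = 7/8
¬w ⇒ (u ⇒ w) = 3/8 ⇒ 7/8 = 1
((v ⇒ v) ⇔ w) ⇔ (¬w ⇒ (u ⇒ w)) = 5/8 ⇔ 1 = 5/8
¬v = ¬1/2 = 1/2
¬v ⇒ w = 1/2 ⇒ 5/8 = 1
(((v ⇒ v) ⇔ w) ⇔ (¬w ⇒ (u ⇒ w))) ⇔ (¬v ⇒ w) = 5/8 ⇔ 1 = 5/8

5/8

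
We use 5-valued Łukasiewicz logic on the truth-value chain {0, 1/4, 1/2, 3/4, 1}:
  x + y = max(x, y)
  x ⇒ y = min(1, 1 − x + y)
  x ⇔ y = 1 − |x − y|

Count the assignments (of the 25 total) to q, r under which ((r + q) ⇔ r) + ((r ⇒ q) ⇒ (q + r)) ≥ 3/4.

value 1: 19 assignments (counts)
value 3/4: 5 assignments (counts)
value 1/2: 1 assignment
So 24 of the 25 assignments meet the threshold.

24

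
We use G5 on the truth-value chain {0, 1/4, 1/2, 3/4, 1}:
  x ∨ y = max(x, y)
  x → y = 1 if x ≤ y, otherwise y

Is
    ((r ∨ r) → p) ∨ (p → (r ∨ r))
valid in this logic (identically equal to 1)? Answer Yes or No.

At p = 1/4, r = 1/2, for instance:
r ∨ r = 1/2 ∨ 1/2 = 1/2
(r ∨ r) → p = 1/2 → 1/4 = 1/4
p → (r ∨ r) = 1/4 → 1/2 = 1
((r ∨ r) → p) ∨ (p → (r ∨ r)) = 1/4 ∨ 1 = 1
and checking the remaining 24 assignments likewise gives ≥ 1 in every case.

Yes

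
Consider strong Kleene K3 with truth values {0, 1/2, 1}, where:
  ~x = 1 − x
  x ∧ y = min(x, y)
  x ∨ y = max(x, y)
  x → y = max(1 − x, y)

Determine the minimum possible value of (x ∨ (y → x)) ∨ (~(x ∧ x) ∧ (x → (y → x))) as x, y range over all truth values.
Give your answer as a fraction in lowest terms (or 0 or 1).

1/2

Take x = 1/2, y = 1/2:
y → x = 1/2 → 1/2 = 1/2
x ∨ (y → x) = 1/2 ∨ 1/2 = 1/2
x ∧ x = 1/2 ∧ 1/2 = 1/2
~(x ∧ x) = ~1/2 = 1/2
y → x = 1/2 → 1/2 = 1/2
x → (y → x) = 1/2 → 1/2 = 1/2
~(x ∧ x) ∧ (x → (y → x)) = 1/2 ∧ 1/2 = 1/2
(x ∨ (y → x)) ∨ (~(x ∧ x) ∧ (x → (y → x))) = 1/2 ∨ 1/2 = 1/2
No assignment yields a value below 1/2, so this is the minimum.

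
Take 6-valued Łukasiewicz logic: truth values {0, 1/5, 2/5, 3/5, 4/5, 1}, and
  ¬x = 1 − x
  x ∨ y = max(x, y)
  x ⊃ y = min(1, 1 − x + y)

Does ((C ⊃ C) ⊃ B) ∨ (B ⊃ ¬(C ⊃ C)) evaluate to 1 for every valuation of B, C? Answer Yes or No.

No

Counterexample: take B = 1/5, C = 0.
C ⊃ C = 0 ⊃ 0 = 1
(C ⊃ C) ⊃ B = 1 ⊃ 1/5 = 1/5
C ⊃ C = 0 ⊃ 0 = 1
¬(C ⊃ C) = ¬1 = 0
B ⊃ ¬(C ⊃ C) = 1/5 ⊃ 0 = 4/5
((C ⊃ C) ⊃ B) ∨ (B ⊃ ¬(C ⊃ C)) = 1/5 ∨ 4/5 = 4/5
This gives 4/5 ≠ 1.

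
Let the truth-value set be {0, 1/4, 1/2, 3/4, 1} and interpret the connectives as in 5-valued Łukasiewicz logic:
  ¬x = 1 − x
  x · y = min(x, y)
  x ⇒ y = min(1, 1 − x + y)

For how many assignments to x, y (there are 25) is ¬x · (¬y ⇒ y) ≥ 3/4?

6

value 1: 3 assignments (counts)
value 3/4: 3 assignments (counts)
value 1/2: 6 assignments
value 1/4: 4 assignments
value 0: 9 assignments
So 6 of the 25 assignments meet the threshold.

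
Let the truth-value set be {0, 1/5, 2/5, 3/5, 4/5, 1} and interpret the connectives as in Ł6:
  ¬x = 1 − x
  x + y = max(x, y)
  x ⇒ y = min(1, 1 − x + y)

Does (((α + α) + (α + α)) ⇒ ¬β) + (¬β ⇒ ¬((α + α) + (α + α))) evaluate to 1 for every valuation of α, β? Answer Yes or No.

Counterexample: take α = 4/5, β = 2/5.
α + α = 4/5 + 4/5 = 4/5
α + α = 4/5 + 4/5 = 4/5
(α + α) + (α + α) = 4/5 + 4/5 = 4/5
¬β = ¬2/5 = 3/5
((α + α) + (α + α)) ⇒ ¬β = 4/5 ⇒ 3/5 = 4/5
¬β = ¬2/5 = 3/5
α + α = 4/5 + 4/5 = 4/5
α + α = 4/5 + 4/5 = 4/5
(α + α) + (α + α) = 4/5 + 4/5 = 4/5
¬((α + α) + (α + α)) = ¬4/5 = 1/5
¬β ⇒ ¬((α + α) + (α + α)) = 3/5 ⇒ 1/5 = 3/5
(((α + α) + (α + α)) ⇒ ¬β) + (¬β ⇒ ¬((α + α) + (α + α))) = 4/5 + 3/5 = 4/5
This gives 4/5 ≠ 1.

No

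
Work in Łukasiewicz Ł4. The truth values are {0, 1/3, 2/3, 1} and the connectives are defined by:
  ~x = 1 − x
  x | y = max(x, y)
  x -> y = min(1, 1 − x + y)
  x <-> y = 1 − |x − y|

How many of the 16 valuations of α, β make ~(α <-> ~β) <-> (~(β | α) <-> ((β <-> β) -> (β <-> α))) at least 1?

2

α = 0, β = 0 ↦ 1  ≥
α = 0, β = 1/3 ↦ 2/3  <
α = 0, β = 2/3 ↦ 1/3  <
α = 0, β = 1 ↦ 0  <
α = 1/3, β = 0 ↦ 2/3  <
α = 1/3, β = 1/3 ↦ 2/3  <
α = 1/3, β = 2/3 ↦ 1/3  <
α = 1/3, β = 1 ↦ 2/3  <
α = 2/3, β = 0 ↦ 1/3  <
α = 2/3, β = 1/3 ↦ 1/3  <
α = 2/3, β = 2/3 ↦ 1  ≥
α = 2/3, β = 1 ↦ 2/3  <
α = 1, β = 0 ↦ 0  <
α = 1, β = 1/3 ↦ 2/3  <
α = 1, β = 2/3 ↦ 2/3  <
α = 1, β = 1 ↦ 0  <
So 2 of the 16 assignments meet the threshold.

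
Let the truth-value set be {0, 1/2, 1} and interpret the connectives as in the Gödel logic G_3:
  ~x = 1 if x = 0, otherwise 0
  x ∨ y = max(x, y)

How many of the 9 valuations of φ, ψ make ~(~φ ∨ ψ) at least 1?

2

φ = 0, ψ = 0 ↦ 0  <
φ = 0, ψ = 1/2 ↦ 0  <
φ = 0, ψ = 1 ↦ 0  <
φ = 1/2, ψ = 0 ↦ 1  ≥
φ = 1/2, ψ = 1/2 ↦ 0  <
φ = 1/2, ψ = 1 ↦ 0  <
φ = 1, ψ = 0 ↦ 1  ≥
φ = 1, ψ = 1/2 ↦ 0  <
φ = 1, ψ = 1 ↦ 0  <
So 2 of the 9 assignments meet the threshold.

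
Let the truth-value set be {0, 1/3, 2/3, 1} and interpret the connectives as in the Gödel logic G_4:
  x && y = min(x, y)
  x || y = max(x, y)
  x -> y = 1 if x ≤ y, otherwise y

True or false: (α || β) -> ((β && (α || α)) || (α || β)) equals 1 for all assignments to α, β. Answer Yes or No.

Yes

α = 0, β = 0 ↦ 1
α = 0, β = 1/3 ↦ 1
α = 0, β = 2/3 ↦ 1
α = 0, β = 1 ↦ 1
α = 1/3, β = 0 ↦ 1
α = 1/3, β = 1/3 ↦ 1
α = 1/3, β = 2/3 ↦ 1
α = 1/3, β = 1 ↦ 1
α = 2/3, β = 0 ↦ 1
α = 2/3, β = 1/3 ↦ 1
α = 2/3, β = 2/3 ↦ 1
α = 2/3, β = 1 ↦ 1
α = 1, β = 0 ↦ 1
α = 1, β = 1/3 ↦ 1
α = 1, β = 2/3 ↦ 1
α = 1, β = 1 ↦ 1
Every assignment gives a value ≥ 1.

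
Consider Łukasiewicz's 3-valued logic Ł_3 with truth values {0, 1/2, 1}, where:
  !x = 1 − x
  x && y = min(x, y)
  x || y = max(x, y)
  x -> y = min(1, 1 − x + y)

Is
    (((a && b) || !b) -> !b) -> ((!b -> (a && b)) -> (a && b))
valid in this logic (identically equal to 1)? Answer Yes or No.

No

Counterexample: take a = 0, b = 1/2.
a && b = 0 && 1/2 = 0
!b = !1/2 = 1/2
(a && b) || !b = 0 || 1/2 = 1/2
!b = !1/2 = 1/2
((a && b) || !b) -> !b = 1/2 -> 1/2 = 1
!b = !1/2 = 1/2
a && b = 0 && 1/2 = 0
!b -> (a && b) = 1/2 -> 0 = 1/2
a && b = 0 && 1/2 = 0
(!b -> (a && b)) -> (a && b) = 1/2 -> 0 = 1/2
(((a && b) || !b) -> !b) -> ((!b -> (a && b)) -> (a && b)) = 1 -> 1/2 = 1/2
This gives 1/2 ≠ 1.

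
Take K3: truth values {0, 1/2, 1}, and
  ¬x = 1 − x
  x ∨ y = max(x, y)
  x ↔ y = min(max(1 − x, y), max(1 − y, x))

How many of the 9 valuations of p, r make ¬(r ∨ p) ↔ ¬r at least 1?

4

p = 0, r = 0 ↦ 1  ≥
p = 0, r = 1/2 ↦ 1/2  <
p = 0, r = 1 ↦ 1  ≥
p = 1/2, r = 0 ↦ 1/2  <
p = 1/2, r = 1/2 ↦ 1/2  <
p = 1/2, r = 1 ↦ 1  ≥
p = 1, r = 0 ↦ 0  <
p = 1, r = 1/2 ↦ 1/2  <
p = 1, r = 1 ↦ 1  ≥
So 4 of the 9 assignments meet the threshold.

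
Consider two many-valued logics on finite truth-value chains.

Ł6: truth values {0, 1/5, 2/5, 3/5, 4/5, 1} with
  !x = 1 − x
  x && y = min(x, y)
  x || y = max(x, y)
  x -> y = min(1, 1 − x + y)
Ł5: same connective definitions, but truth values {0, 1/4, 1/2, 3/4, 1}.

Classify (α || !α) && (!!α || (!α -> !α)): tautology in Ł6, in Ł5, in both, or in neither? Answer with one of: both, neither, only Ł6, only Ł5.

neither

In Ł6: at α = 1/5 the value is 4/5 — not a tautology.
In Ł5: at α = 1/4 the value is 3/4 — not a tautology.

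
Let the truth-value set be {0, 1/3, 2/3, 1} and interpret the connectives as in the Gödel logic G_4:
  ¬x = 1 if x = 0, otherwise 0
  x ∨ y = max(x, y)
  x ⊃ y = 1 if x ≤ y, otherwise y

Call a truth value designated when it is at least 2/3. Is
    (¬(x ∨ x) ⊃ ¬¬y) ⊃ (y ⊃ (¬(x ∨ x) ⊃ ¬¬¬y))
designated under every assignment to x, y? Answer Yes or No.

No

Counterexample: take x = 0, y = 1/3.
x ∨ x = 0 ∨ 0 = 0
¬(x ∨ x) = ¬0 = 1
¬y = ¬1/3 = 0
¬¬y = ¬0 = 1
¬(x ∨ x) ⊃ ¬¬y = 1 ⊃ 1 = 1
x ∨ x = 0 ∨ 0 = 0
¬(x ∨ x) = ¬0 = 1
¬y = ¬1/3 = 0
¬¬y = ¬0 = 1
¬¬¬y = ¬1 = 0
¬(x ∨ x) ⊃ ¬¬¬y = 1 ⊃ 0 = 0
y ⊃ (¬(x ∨ x) ⊃ ¬¬¬y) = 1/3 ⊃ 0 = 0
(¬(x ∨ x) ⊃ ¬¬y) ⊃ (y ⊃ (¬(x ∨ x) ⊃ ¬¬¬y)) = 1 ⊃ 0 = 0
This gives 0, which is below 2/3.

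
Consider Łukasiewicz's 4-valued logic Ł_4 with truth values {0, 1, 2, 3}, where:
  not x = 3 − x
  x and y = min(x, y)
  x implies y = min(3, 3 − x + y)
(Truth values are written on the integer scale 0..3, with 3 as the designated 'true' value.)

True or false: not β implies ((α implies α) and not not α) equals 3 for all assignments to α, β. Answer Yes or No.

No

Counterexample: take α = 0, β = 0.
not β = not 0 = 3
α implies α = 0 implies 0 = 3
not α = not 0 = 3
not not α = not 3 = 0
(α implies α) and not not α = 3 and 0 = 0
not β implies ((α implies α) and not not α) = 3 implies 0 = 0
This gives 0 ≠ 3.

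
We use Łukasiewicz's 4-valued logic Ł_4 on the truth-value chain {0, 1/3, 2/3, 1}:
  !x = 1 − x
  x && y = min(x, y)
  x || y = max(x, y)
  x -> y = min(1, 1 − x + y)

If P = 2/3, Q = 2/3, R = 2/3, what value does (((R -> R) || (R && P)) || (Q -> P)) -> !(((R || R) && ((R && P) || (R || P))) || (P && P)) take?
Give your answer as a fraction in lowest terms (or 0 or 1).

1/3

R -> R = 2/3 -> 2/3 = 1
R && P = 2/3 && 2/3 = 2/3
(R -> R) || (R && P) = 1 || 2/3 = 1
Q -> P = 2/3 -> 2/3 = 1
((R -> R) || (R && P)) || (Q -> P) = 1 || 1 = 1
R || R = 2/3 || 2/3 = 2/3
R && P = 2/3 && 2/3 = 2/3
R || P = 2/3 || 2/3 = 2/3
(R && P) || (R || P) = 2/3 || 2/3 = 2/3
(R || R) && ((R && P) || (R || P)) = 2/3 && 2/3 = 2/3
P && P = 2/3 && 2/3 = 2/3
((R || R) && ((R && P) || (R || P))) || (P && P) = 2/3 || 2/3 = 2/3
!(((R || R) && ((R && P) || (R || P))) || (P && P)) = !2/3 = 1/3
(((R -> R) || (R && P)) || (Q -> P)) -> !(((R || R) && ((R && P) || (R || P))) || (P && P)) = 1 -> 1/3 = 1/3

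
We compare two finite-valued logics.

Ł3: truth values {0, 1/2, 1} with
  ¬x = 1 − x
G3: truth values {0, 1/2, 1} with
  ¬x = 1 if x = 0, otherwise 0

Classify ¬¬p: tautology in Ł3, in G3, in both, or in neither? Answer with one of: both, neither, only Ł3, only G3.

In Ł3: at p = 0 the value is 0 — not a tautology.
In G3: at p = 0 the value is 0 — not a tautology.

neither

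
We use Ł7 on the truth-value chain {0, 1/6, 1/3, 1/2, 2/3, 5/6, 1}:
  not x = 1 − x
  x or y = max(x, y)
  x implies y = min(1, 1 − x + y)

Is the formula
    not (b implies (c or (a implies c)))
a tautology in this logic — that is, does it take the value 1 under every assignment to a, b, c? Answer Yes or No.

Counterexample: take a = 0, b = 0, c = 0.
a implies c = 0 implies 0 = 1
c or (a implies c) = 0 or 1 = 1
b implies (c or (a implies c)) = 0 implies 1 = 1
not (b implies (c or (a implies c))) = not 1 = 0
This gives 0 ≠ 1.

No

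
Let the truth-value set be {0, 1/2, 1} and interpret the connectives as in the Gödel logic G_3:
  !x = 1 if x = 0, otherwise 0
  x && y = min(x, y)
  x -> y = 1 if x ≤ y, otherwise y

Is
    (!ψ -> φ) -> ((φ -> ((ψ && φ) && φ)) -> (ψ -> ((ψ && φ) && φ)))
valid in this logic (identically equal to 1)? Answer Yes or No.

No

Counterexample: take φ = 0, ψ = 1/2.
!ψ = !1/2 = 0
!ψ -> φ = 0 -> 0 = 1
ψ && φ = 1/2 && 0 = 0
(ψ && φ) && φ = 0 && 0 = 0
φ -> ((ψ && φ) && φ) = 0 -> 0 = 1
ψ && φ = 1/2 && 0 = 0
(ψ && φ) && φ = 0 && 0 = 0
ψ -> ((ψ && φ) && φ) = 1/2 -> 0 = 0
(φ -> ((ψ && φ) && φ)) -> (ψ -> ((ψ && φ) && φ)) = 1 -> 0 = 0
(!ψ -> φ) -> ((φ -> ((ψ && φ) && φ)) -> (ψ -> ((ψ && φ) && φ))) = 1 -> 0 = 0
This gives 0 ≠ 1.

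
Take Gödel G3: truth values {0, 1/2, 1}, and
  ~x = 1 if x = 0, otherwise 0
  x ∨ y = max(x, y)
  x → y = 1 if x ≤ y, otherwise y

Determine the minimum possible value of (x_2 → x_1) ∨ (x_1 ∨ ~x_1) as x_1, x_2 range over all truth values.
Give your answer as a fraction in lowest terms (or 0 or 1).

1/2

Take x_1 = 1/2, x_2 = 1:
x_2 → x_1 = 1 → 1/2 = 1/2
~x_1 = ~1/2 = 0
x_1 ∨ ~x_1 = 1/2 ∨ 0 = 1/2
(x_2 → x_1) ∨ (x_1 ∨ ~x_1) = 1/2 ∨ 1/2 = 1/2
No assignment yields a value below 1/2, so this is the minimum.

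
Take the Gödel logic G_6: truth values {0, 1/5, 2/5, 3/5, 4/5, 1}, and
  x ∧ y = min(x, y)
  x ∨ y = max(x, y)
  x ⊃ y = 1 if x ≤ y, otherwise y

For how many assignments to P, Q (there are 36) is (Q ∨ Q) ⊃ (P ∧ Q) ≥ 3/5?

value 1: 21 assignments (counts)
value 4/5: 1 assignment (counts)
value 3/5: 2 assignments (counts)
value 2/5: 3 assignments
value 1/5: 4 assignments
value 0: 5 assignments
So 24 of the 36 assignments meet the threshold.

24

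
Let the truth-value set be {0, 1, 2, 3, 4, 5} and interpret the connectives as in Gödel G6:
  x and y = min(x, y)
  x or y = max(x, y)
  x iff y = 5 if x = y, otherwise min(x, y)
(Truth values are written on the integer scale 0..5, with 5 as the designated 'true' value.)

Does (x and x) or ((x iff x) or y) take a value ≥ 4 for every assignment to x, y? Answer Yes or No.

Yes

At x = 3, y = 0, for instance:
x and x = 3 and 3 = 3
x iff x = 3 iff 3 = 5
(x iff x) or y = 5 or 0 = 5
(x and x) or ((x iff x) or y) = 3 or 5 = 5
and checking the remaining 35 assignments likewise gives ≥ 4 in every case.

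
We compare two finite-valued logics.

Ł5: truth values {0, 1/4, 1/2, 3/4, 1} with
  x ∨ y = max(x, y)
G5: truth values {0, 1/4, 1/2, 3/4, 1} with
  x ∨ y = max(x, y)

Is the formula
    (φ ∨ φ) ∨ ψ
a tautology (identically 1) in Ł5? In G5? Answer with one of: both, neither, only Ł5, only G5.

neither

In Ł5: at φ = 0, ψ = 0 the value is 0 — not a tautology.
In G5: at φ = 0, ψ = 0 the value is 0 — not a tautology.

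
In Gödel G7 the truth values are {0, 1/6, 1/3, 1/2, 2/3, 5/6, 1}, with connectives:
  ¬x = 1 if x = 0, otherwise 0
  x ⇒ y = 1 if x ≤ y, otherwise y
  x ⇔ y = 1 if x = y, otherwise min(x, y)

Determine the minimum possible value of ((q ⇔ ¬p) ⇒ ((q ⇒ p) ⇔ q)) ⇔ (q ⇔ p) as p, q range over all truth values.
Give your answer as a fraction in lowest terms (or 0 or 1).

1/6

Take p = 1/6, q = 1/3:
¬p = ¬1/6 = 0
q ⇔ ¬p = 1/3 ⇔ 0 = 0
q ⇒ p = 1/3 ⇒ 1/6 = 1/6
(q ⇒ p) ⇔ q = 1/6 ⇔ 1/3 = 1/6
(q ⇔ ¬p) ⇒ ((q ⇒ p) ⇔ q) = 0 ⇒ 1/6 = 1
q ⇔ p = 1/3 ⇔ 1/6 = 1/6
((q ⇔ ¬p) ⇒ ((q ⇒ p) ⇔ q)) ⇔ (q ⇔ p) = 1 ⇔ 1/6 = 1/6
No assignment yields a value below 1/6, so this is the minimum.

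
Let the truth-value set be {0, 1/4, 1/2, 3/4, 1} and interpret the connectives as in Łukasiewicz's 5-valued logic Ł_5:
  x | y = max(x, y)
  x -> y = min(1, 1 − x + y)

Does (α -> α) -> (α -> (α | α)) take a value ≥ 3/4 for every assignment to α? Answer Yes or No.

Yes

α = 0 ↦ 1
α = 1/4 ↦ 1
α = 1/2 ↦ 1
α = 3/4 ↦ 1
α = 1 ↦ 1
Every assignment gives a value ≥ 3/4.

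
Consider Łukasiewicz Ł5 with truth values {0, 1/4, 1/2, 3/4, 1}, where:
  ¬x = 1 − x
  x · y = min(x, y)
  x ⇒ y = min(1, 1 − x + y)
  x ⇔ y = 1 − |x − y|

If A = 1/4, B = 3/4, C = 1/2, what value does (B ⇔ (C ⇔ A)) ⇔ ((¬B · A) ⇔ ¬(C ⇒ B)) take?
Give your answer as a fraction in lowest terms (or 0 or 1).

3/4

C ⇔ A = 1/2 ⇔ 1/4 = 3/4
B ⇔ (C ⇔ A) = 3/4 ⇔ 3/4 = 1
¬B = ¬3/4 = 1/4
¬B · A = 1/4 · 1/4 = 1/4
C ⇒ B = 1/2 ⇒ 3/4 = 1
¬(C ⇒ B) = ¬1 = 0
(¬B · A) ⇔ ¬(C ⇒ B) = 1/4 ⇔ 0 = 3/4
(B ⇔ (C ⇔ A)) ⇔ ((¬B · A) ⇔ ¬(C ⇒ B)) = 1 ⇔ 3/4 = 3/4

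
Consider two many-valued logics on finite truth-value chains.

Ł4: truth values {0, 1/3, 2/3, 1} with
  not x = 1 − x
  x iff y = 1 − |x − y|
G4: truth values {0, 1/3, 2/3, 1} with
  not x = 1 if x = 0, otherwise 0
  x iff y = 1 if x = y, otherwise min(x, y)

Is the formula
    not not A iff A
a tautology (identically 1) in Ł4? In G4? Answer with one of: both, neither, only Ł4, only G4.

only Ł4

In Ł4: every assignment gives 1 — tautology.
In G4: at A = 1/3 the value is 1/3 — not a tautology.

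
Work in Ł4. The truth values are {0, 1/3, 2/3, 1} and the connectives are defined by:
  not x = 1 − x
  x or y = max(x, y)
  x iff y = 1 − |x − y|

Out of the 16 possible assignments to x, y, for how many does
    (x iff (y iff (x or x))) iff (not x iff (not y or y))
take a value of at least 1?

6

x = 0, y = 0 ↦ 0  <
x = 0, y = 1/3 ↦ 2/3  <
x = 0, y = 2/3 ↦ 1  ≥
x = 0, y = 1 ↦ 1  ≥
x = 1/3, y = 0 ↦ 1  ≥
x = 1/3, y = 1/3 ↦ 1/3  <
x = 1/3, y = 2/3 ↦ 2/3  <
x = 1/3, y = 1 ↦ 2/3  <
x = 2/3, y = 0 ↦ 2/3  <
x = 2/3, y = 1/3 ↦ 2/3  <
x = 2/3, y = 2/3 ↦ 1  ≥
x = 2/3, y = 1 ↦ 1/3  <
x = 1, y = 0 ↦ 1  ≥
x = 1, y = 1/3 ↦ 1  ≥
x = 1, y = 2/3 ↦ 2/3  <
x = 1, y = 1 ↦ 0  <
So 6 of the 16 assignments meet the threshold.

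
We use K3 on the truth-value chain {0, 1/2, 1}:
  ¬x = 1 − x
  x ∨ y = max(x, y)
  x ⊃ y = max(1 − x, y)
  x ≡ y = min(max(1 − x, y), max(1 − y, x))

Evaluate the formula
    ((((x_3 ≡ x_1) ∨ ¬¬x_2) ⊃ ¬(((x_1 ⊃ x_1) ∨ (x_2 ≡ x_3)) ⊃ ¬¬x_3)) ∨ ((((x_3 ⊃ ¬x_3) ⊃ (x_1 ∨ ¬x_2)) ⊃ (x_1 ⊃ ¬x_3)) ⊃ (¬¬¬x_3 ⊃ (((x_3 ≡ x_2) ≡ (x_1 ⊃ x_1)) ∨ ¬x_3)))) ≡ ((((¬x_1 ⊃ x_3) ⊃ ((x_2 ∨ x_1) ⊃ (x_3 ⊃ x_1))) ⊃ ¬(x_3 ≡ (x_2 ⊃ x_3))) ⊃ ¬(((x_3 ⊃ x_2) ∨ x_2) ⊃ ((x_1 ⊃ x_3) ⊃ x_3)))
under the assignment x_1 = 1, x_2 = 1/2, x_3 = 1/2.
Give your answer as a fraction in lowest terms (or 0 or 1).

1/2

x_3 ≡ x_1 = 1/2 ≡ 1 = 1/2
¬x_2 = ¬1/2 = 1/2
¬¬x_2 = ¬1/2 = 1/2
(x_3 ≡ x_1) ∨ ¬¬x_2 = 1/2 ∨ 1/2 = 1/2
x_1 ⊃ x_1 = 1 ⊃ 1 = 1
x_2 ≡ x_3 = 1/2 ≡ 1/2 = 1/2
(x_1 ⊃ x_1) ∨ (x_2 ≡ x_3) = 1 ∨ 1/2 = 1
¬x_3 = ¬1/2 = 1/2
¬¬x_3 = ¬1/2 = 1/2
((x_1 ⊃ x_1) ∨ (x_2 ≡ x_3)) ⊃ ¬¬x_3 = 1 ⊃ 1/2 = 1/2
¬(((x_1 ⊃ x_1) ∨ (x_2 ≡ x_3)) ⊃ ¬¬x_3) = ¬1/2 = 1/2
((x_3 ≡ x_1) ∨ ¬¬x_2) ⊃ ¬(((x_1 ⊃ x_1) ∨ (x_2 ≡ x_3)) ⊃ ¬¬x_3) = 1/2 ⊃ 1/2 = 1/2
¬x_3 = ¬1/2 = 1/2
x_3 ⊃ ¬x_3 = 1/2 ⊃ 1/2 = 1/2
¬x_2 = ¬1/2 = 1/2
x_1 ∨ ¬x_2 = 1 ∨ 1/2 = 1
(x_3 ⊃ ¬x_3) ⊃ (x_1 ∨ ¬x_2) = 1/2 ⊃ 1 = 1
¬x_3 = ¬1/2 = 1/2
x_1 ⊃ ¬x_3 = 1 ⊃ 1/2 = 1/2
((x_3 ⊃ ¬x_3) ⊃ (x_1 ∨ ¬x_2)) ⊃ (x_1 ⊃ ¬x_3) = 1 ⊃ 1/2 = 1/2
¬x_3 = ¬1/2 = 1/2
¬¬x_3 = ¬1/2 = 1/2
¬¬¬x_3 = ¬1/2 = 1/2
x_3 ≡ x_2 = 1/2 ≡ 1/2 = 1/2
x_1 ⊃ x_1 = 1 ⊃ 1 = 1
(x_3 ≡ x_2) ≡ (x_1 ⊃ x_1) = 1/2 ≡ 1 = 1/2
¬x_3 = ¬1/2 = 1/2
((x_3 ≡ x_2) ≡ (x_1 ⊃ x_1)) ∨ ¬x_3 = 1/2 ∨ 1/2 = 1/2
¬¬¬x_3 ⊃ (((x_3 ≡ x_2) ≡ (x_1 ⊃ x_1)) ∨ ¬x_3) = 1/2 ⊃ 1/2 = 1/2
(((x_3 ⊃ ¬x_3) ⊃ (x_1 ∨ ¬x_2)) ⊃ (x_1 ⊃ ¬x_3)) ⊃ (¬¬¬x_3 ⊃ (((x_3 ≡ x_2) ≡ (x_1 ⊃ x_1)) ∨ ¬x_3)) = 1/2 ⊃ 1/2 = 1/2
(((x_3 ≡ x_1) ∨ ¬¬x_2) ⊃ ¬(((x_1 ⊃ x_1) ∨ (x_2 ≡ x_3)) ⊃ ¬¬x_3)) ∨ ((((x_3 ⊃ ¬x_3) ⊃ (x_1 ∨ ¬x_2)) ⊃ (x_1 ⊃ ¬x_3)) ⊃ (¬¬¬x_3 ⊃ (((x_3 ≡ x_2) ≡ (x_1 ⊃ x_1)) ∨ ¬x_3))) = 1/2 ∨ 1/2 = 1/2
¬x_1 = ¬1 = 0
¬x_1 ⊃ x_3 = 0 ⊃ 1/2 = 1
x_2 ∨ x_1 = 1/2 ∨ 1 = 1
x_3 ⊃ x_1 = 1/2 ⊃ 1 = 1
(x_2 ∨ x_1) ⊃ (x_3 ⊃ x_1) = 1 ⊃ 1 = 1
(¬x_1 ⊃ x_3) ⊃ ((x_2 ∨ x_1) ⊃ (x_3 ⊃ x_1)) = 1 ⊃ 1 = 1
x_2 ⊃ x_3 = 1/2 ⊃ 1/2 = 1/2
x_3 ≡ (x_2 ⊃ x_3) = 1/2 ≡ 1/2 = 1/2
¬(x_3 ≡ (x_2 ⊃ x_3)) = ¬1/2 = 1/2
((¬x_1 ⊃ x_3) ⊃ ((x_2 ∨ x_1) ⊃ (x_3 ⊃ x_1))) ⊃ ¬(x_3 ≡ (x_2 ⊃ x_3)) = 1 ⊃ 1/2 = 1/2
x_3 ⊃ x_2 = 1/2 ⊃ 1/2 = 1/2
(x_3 ⊃ x_2) ∨ x_2 = 1/2 ∨ 1/2 = 1/2
x_1 ⊃ x_3 = 1 ⊃ 1/2 = 1/2
(x_1 ⊃ x_3) ⊃ x_3 = 1/2 ⊃ 1/2 = 1/2
((x_3 ⊃ x_2) ∨ x_2) ⊃ ((x_1 ⊃ x_3) ⊃ x_3) = 1/2 ⊃ 1/2 = 1/2
¬(((x_3 ⊃ x_2) ∨ x_2) ⊃ ((x_1 ⊃ x_3) ⊃ x_3)) = ¬1/2 = 1/2
(((¬x_1 ⊃ x_3) ⊃ ((x_2 ∨ x_1) ⊃ (x_3 ⊃ x_1))) ⊃ ¬(x_3 ≡ (x_2 ⊃ x_3))) ⊃ ¬(((x_3 ⊃ x_2) ∨ x_2) ⊃ ((x_1 ⊃ x_3) ⊃ x_3)) = 1/2 ⊃ 1/2 = 1/2
((((x_3 ≡ x_1) ∨ ¬¬x_2) ⊃ ¬(((x_1 ⊃ x_1) ∨ (x_2 ≡ x_3)) ⊃ ¬¬x_3)) ∨ ((((x_3 ⊃ ¬x_3) ⊃ (x_1 ∨ ¬x_2)) ⊃ (x_1 ⊃ ¬x_3)) ⊃ (¬¬¬x_3 ⊃ (((x_3 ≡ x_2) ≡ (x_1 ⊃ x_1)) ∨ ¬x_3)))) ≡ ((((¬x_1 ⊃ x_3) ⊃ ((x_2 ∨ x_1) ⊃ (x_3 ⊃ x_1))) ⊃ ¬(x_3 ≡ (x_2 ⊃ x_3))) ⊃ ¬(((x_3 ⊃ x_2) ∨ x_2) ⊃ ((x_1 ⊃ x_3) ⊃ x_3))) = 1/2 ≡ 1/2 = 1/2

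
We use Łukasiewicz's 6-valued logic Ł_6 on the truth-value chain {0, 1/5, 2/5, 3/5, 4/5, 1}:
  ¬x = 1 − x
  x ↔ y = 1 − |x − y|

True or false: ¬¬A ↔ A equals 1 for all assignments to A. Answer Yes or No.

Yes

A = 0 ↦ 1
A = 1/5 ↦ 1
A = 2/5 ↦ 1
A = 3/5 ↦ 1
A = 4/5 ↦ 1
A = 1 ↦ 1
Every assignment gives a value ≥ 1.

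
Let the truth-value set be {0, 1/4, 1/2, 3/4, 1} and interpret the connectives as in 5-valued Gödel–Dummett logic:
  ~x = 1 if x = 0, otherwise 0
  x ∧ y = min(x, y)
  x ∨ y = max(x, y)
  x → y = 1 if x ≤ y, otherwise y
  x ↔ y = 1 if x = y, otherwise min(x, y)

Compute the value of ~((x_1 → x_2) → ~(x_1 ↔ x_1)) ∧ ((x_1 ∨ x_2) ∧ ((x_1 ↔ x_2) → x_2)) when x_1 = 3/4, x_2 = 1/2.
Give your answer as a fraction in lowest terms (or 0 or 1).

x_1 → x_2 = 3/4 → 1/2 = 1/2
x_1 ↔ x_1 = 3/4 ↔ 3/4 = 1
~(x_1 ↔ x_1) = ~1 = 0
(x_1 → x_2) → ~(x_1 ↔ x_1) = 1/2 → 0 = 0
~((x_1 → x_2) → ~(x_1 ↔ x_1)) = ~0 = 1
x_1 ∨ x_2 = 3/4 ∨ 1/2 = 3/4
x_1 ↔ x_2 = 3/4 ↔ 1/2 = 1/2
(x_1 ↔ x_2) → x_2 = 1/2 → 1/2 = 1
(x_1 ∨ x_2) ∧ ((x_1 ↔ x_2) → x_2) = 3/4 ∧ 1 = 3/4
~((x_1 → x_2) → ~(x_1 ↔ x_1)) ∧ ((x_1 ∨ x_2) ∧ ((x_1 ↔ x_2) → x_2)) = 1 ∧ 3/4 = 3/4

3/4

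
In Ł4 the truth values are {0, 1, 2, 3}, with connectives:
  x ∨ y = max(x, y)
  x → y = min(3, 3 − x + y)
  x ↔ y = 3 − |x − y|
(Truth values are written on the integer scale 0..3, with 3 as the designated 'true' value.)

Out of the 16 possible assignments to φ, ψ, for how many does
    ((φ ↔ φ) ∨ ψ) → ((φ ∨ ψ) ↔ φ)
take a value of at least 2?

13

φ = 0, ψ = 0 ↦ 3  ≥
φ = 0, ψ = 1 ↦ 2  ≥
φ = 0, ψ = 2 ↦ 1  <
φ = 0, ψ = 3 ↦ 0  <
φ = 1, ψ = 0 ↦ 3  ≥
φ = 1, ψ = 1 ↦ 3  ≥
φ = 1, ψ = 2 ↦ 2  ≥
φ = 1, ψ = 3 ↦ 1  <
φ = 2, ψ = 0 ↦ 3  ≥
φ = 2, ψ = 1 ↦ 3  ≥
φ = 2, ψ = 2 ↦ 3  ≥
φ = 2, ψ = 3 ↦ 2  ≥
φ = 3, ψ = 0 ↦ 3  ≥
φ = 3, ψ = 1 ↦ 3  ≥
φ = 3, ψ = 2 ↦ 3  ≥
φ = 3, ψ = 3 ↦ 3  ≥
So 13 of the 16 assignments meet the threshold.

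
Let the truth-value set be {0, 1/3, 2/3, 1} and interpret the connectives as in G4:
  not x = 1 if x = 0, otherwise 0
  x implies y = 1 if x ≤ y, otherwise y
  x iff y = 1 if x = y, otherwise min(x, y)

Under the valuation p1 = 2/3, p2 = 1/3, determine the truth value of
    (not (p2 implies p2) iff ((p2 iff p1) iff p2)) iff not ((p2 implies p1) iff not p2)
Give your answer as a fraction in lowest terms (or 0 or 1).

0

p2 implies p2 = 1/3 implies 1/3 = 1
not (p2 implies p2) = not 1 = 0
p2 iff p1 = 1/3 iff 2/3 = 1/3
(p2 iff p1) iff p2 = 1/3 iff 1/3 = 1
not (p2 implies p2) iff ((p2 iff p1) iff p2) = 0 iff 1 = 0
p2 implies p1 = 1/3 implies 2/3 = 1
not p2 = not 1/3 = 0
(p2 implies p1) iff not p2 = 1 iff 0 = 0
not ((p2 implies p1) iff not p2) = not 0 = 1
(not (p2 implies p2) iff ((p2 iff p1) iff p2)) iff not ((p2 implies p1) iff not p2) = 0 iff 1 = 0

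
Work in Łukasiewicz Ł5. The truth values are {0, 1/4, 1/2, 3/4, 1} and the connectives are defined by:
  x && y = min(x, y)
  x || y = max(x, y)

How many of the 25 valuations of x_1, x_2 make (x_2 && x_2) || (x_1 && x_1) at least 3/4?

16

value 1: 9 assignments (counts)
value 3/4: 7 assignments (counts)
value 1/2: 5 assignments
value 1/4: 3 assignments
value 0: 1 assignment
So 16 of the 25 assignments meet the threshold.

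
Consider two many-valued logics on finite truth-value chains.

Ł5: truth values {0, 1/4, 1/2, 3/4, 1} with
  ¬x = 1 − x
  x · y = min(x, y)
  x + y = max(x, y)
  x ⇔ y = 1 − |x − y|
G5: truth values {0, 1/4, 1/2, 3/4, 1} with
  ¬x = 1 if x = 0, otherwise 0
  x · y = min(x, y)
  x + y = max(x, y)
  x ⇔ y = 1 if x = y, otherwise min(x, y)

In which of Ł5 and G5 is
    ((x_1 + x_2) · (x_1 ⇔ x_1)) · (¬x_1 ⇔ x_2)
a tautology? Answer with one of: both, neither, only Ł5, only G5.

neither

In Ł5: at x_1 = 0, x_2 = 0 the value is 0 — not a tautology.
In G5: at x_1 = 0, x_2 = 0 the value is 0 — not a tautology.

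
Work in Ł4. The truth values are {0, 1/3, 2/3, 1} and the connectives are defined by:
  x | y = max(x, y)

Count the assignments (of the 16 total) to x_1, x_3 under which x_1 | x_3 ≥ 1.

7

x_1 = 0, x_3 = 0 ↦ 0  <
x_1 = 0, x_3 = 1/3 ↦ 1/3  <
x_1 = 0, x_3 = 2/3 ↦ 2/3  <
x_1 = 0, x_3 = 1 ↦ 1  ≥
x_1 = 1/3, x_3 = 0 ↦ 1/3  <
x_1 = 1/3, x_3 = 1/3 ↦ 1/3  <
x_1 = 1/3, x_3 = 2/3 ↦ 2/3  <
x_1 = 1/3, x_3 = 1 ↦ 1  ≥
x_1 = 2/3, x_3 = 0 ↦ 2/3  <
x_1 = 2/3, x_3 = 1/3 ↦ 2/3  <
x_1 = 2/3, x_3 = 2/3 ↦ 2/3  <
x_1 = 2/3, x_3 = 1 ↦ 1  ≥
x_1 = 1, x_3 = 0 ↦ 1  ≥
x_1 = 1, x_3 = 1/3 ↦ 1  ≥
x_1 = 1, x_3 = 2/3 ↦ 1  ≥
x_1 = 1, x_3 = 1 ↦ 1  ≥
So 7 of the 16 assignments meet the threshold.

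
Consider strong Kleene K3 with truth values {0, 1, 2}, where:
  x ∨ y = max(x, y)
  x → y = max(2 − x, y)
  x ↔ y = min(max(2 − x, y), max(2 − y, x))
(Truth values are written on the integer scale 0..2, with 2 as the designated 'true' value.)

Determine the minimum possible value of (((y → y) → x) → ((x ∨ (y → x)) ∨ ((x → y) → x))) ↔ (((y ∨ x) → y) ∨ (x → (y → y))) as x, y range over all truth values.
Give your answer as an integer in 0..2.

1

Take x = 0, y = 1:
y → y = 1 → 1 = 1
(y → y) → x = 1 → 0 = 1
y → x = 1 → 0 = 1
x ∨ (y → x) = 0 ∨ 1 = 1
x → y = 0 → 1 = 2
(x → y) → x = 2 → 0 = 0
(x ∨ (y → x)) ∨ ((x → y) → x) = 1 ∨ 0 = 1
((y → y) → x) → ((x ∨ (y → x)) ∨ ((x → y) → x)) = 1 → 1 = 1
y ∨ x = 1 ∨ 0 = 1
(y ∨ x) → y = 1 → 1 = 1
y → y = 1 → 1 = 1
x → (y → y) = 0 → 1 = 2
((y ∨ x) → y) ∨ (x → (y → y)) = 1 ∨ 2 = 2
(((y → y) → x) → ((x ∨ (y → x)) ∨ ((x → y) → x))) ↔ (((y ∨ x) → y) ∨ (x → (y → y))) = 1 ↔ 2 = 1
No assignment yields a value below 1, so this is the minimum.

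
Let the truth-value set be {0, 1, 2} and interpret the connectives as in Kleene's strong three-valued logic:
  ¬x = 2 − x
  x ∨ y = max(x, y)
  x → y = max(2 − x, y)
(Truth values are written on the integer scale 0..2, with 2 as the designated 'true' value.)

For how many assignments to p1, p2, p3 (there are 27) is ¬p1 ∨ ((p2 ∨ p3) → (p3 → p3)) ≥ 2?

value 2: 21 assignments (counts)
value 1: 6 assignments
So 21 of the 27 assignments meet the threshold.

21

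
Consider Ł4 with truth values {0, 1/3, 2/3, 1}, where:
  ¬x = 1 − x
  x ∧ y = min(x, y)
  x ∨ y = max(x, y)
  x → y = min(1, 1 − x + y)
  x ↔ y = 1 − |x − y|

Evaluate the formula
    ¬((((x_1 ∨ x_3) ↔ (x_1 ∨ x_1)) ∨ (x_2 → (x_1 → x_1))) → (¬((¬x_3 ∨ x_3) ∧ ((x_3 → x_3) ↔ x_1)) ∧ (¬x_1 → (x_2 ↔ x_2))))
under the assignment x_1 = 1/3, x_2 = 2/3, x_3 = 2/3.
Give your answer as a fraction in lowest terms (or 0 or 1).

x_1 ∨ x_3 = 1/3 ∨ 2/3 = 2/3
x_1 ∨ x_1 = 1/3 ∨ 1/3 = 1/3
(x_1 ∨ x_3) ↔ (x_1 ∨ x_1) = 2/3 ↔ 1/3 = 2/3
x_1 → x_1 = 1/3 → 1/3 = 1
x_2 → (x_1 → x_1) = 2/3 → 1 = 1
((x_1 ∨ x_3) ↔ (x_1 ∨ x_1)) ∨ (x_2 → (x_1 → x_1)) = 2/3 ∨ 1 = 1
¬x_3 = ¬2/3 = 1/3
¬x_3 ∨ x_3 = 1/3 ∨ 2/3 = 2/3
x_3 → x_3 = 2/3 → 2/3 = 1
(x_3 → x_3) ↔ x_1 = 1 ↔ 1/3 = 1/3
(¬x_3 ∨ x_3) ∧ ((x_3 → x_3) ↔ x_1) = 2/3 ∧ 1/3 = 1/3
¬((¬x_3 ∨ x_3) ∧ ((x_3 → x_3) ↔ x_1)) = ¬1/3 = 2/3
¬x_1 = ¬1/3 = 2/3
x_2 ↔ x_2 = 2/3 ↔ 2/3 = 1
¬x_1 → (x_2 ↔ x_2) = 2/3 → 1 = 1
¬((¬x_3 ∨ x_3) ∧ ((x_3 → x_3) ↔ x_1)) ∧ (¬x_1 → (x_2 ↔ x_2)) = 2/3 ∧ 1 = 2/3
(((x_1 ∨ x_3) ↔ (x_1 ∨ x_1)) ∨ (x_2 → (x_1 → x_1))) → (¬((¬x_3 ∨ x_3) ∧ ((x_3 → x_3) ↔ x_1)) ∧ (¬x_1 → (x_2 ↔ x_2))) = 1 → 2/3 = 2/3
¬((((x_1 ∨ x_3) ↔ (x_1 ∨ x_1)) ∨ (x_2 → (x_1 → x_1))) → (¬((¬x_3 ∨ x_3) ∧ ((x_3 → x_3) ↔ x_1)) ∧ (¬x_1 → (x_2 ↔ x_2)))) = ¬2/3 = 1/3

1/3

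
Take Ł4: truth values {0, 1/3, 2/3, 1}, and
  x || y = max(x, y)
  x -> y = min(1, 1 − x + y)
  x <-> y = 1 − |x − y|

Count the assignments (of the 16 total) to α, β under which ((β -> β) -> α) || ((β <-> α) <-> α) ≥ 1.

α = 0, β = 0 ↦ 0  <
α = 0, β = 1/3 ↦ 1/3  <
α = 0, β = 2/3 ↦ 2/3  <
α = 0, β = 1 ↦ 1  ≥
α = 1/3, β = 0 ↦ 2/3  <
α = 1/3, β = 1/3 ↦ 1/3  <
α = 1/3, β = 2/3 ↦ 2/3  <
α = 1/3, β = 1 ↦ 1  ≥
α = 2/3, β = 0 ↦ 2/3  <
α = 2/3, β = 1/3 ↦ 1  ≥
α = 2/3, β = 2/3 ↦ 2/3  <
α = 2/3, β = 1 ↦ 1  ≥
α = 1, β = 0 ↦ 1  ≥
α = 1, β = 1/3 ↦ 1  ≥
α = 1, β = 2/3 ↦ 1  ≥
α = 1, β = 1 ↦ 1  ≥
So 8 of the 16 assignments meet the threshold.

8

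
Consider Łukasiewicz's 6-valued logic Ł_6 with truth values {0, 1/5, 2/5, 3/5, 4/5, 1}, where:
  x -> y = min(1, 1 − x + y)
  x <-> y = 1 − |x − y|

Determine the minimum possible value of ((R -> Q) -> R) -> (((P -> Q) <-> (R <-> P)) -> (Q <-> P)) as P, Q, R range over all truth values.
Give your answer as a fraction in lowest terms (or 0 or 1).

Take P = 2/5, Q = 0, R = 4/5:
R -> Q = 4/5 -> 0 = 1/5
(R -> Q) -> R = 1/5 -> 4/5 = 1
P -> Q = 2/5 -> 0 = 3/5
R <-> P = 4/5 <-> 2/5 = 3/5
(P -> Q) <-> (R <-> P) = 3/5 <-> 3/5 = 1
Q <-> P = 0 <-> 2/5 = 3/5
((P -> Q) <-> (R <-> P)) -> (Q <-> P) = 1 -> 3/5 = 3/5
((R -> Q) -> R) -> (((P -> Q) <-> (R <-> P)) -> (Q <-> P)) = 1 -> 3/5 = 3/5
No assignment yields a value below 3/5, so this is the minimum.

3/5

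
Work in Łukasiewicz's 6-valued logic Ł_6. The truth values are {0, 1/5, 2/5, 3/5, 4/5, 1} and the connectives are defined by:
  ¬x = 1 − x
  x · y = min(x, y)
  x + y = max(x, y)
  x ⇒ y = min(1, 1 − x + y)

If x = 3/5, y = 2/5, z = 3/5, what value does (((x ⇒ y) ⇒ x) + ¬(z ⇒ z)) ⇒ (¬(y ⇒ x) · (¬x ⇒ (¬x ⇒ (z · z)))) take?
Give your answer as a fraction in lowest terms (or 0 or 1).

x ⇒ y = 3/5 ⇒ 2/5 = 4/5
(x ⇒ y) ⇒ x = 4/5 ⇒ 3/5 = 4/5
z ⇒ z = 3/5 ⇒ 3/5 = 1
¬(z ⇒ z) = ¬1 = 0
((x ⇒ y) ⇒ x) + ¬(z ⇒ z) = 4/5 + 0 = 4/5
y ⇒ x = 2/5 ⇒ 3/5 = 1
¬(y ⇒ x) = ¬1 = 0
¬x = ¬3/5 = 2/5
¬x = ¬3/5 = 2/5
z · z = 3/5 · 3/5 = 3/5
¬x ⇒ (z · z) = 2/5 ⇒ 3/5 = 1
¬x ⇒ (¬x ⇒ (z · z)) = 2/5 ⇒ 1 = 1
¬(y ⇒ x) · (¬x ⇒ (¬x ⇒ (z · z))) = 0 · 1 = 0
(((x ⇒ y) ⇒ x) + ¬(z ⇒ z)) ⇒ (¬(y ⇒ x) · (¬x ⇒ (¬x ⇒ (z · z)))) = 4/5 ⇒ 0 = 1/5

1/5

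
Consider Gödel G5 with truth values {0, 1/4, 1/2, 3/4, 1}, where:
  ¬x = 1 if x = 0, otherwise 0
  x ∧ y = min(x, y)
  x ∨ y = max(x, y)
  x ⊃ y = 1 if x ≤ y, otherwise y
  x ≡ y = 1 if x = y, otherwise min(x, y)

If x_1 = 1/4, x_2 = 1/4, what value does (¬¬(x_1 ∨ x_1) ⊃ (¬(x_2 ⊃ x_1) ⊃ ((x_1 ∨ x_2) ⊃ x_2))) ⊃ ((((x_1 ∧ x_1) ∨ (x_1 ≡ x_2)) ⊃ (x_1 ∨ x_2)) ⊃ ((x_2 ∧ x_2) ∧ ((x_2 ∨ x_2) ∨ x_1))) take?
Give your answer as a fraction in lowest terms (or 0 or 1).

1

x_1 ∨ x_1 = 1/4 ∨ 1/4 = 1/4
¬(x_1 ∨ x_1) = ¬1/4 = 0
¬¬(x_1 ∨ x_1) = ¬0 = 1
x_2 ⊃ x_1 = 1/4 ⊃ 1/4 = 1
¬(x_2 ⊃ x_1) = ¬1 = 0
x_1 ∨ x_2 = 1/4 ∨ 1/4 = 1/4
(x_1 ∨ x_2) ⊃ x_2 = 1/4 ⊃ 1/4 = 1
¬(x_2 ⊃ x_1) ⊃ ((x_1 ∨ x_2) ⊃ x_2) = 0 ⊃ 1 = 1
¬¬(x_1 ∨ x_1) ⊃ (¬(x_2 ⊃ x_1) ⊃ ((x_1 ∨ x_2) ⊃ x_2)) = 1 ⊃ 1 = 1
x_1 ∧ x_1 = 1/4 ∧ 1/4 = 1/4
x_1 ≡ x_2 = 1/4 ≡ 1/4 = 1
(x_1 ∧ x_1) ∨ (x_1 ≡ x_2) = 1/4 ∨ 1 = 1
x_1 ∨ x_2 = 1/4 ∨ 1/4 = 1/4
((x_1 ∧ x_1) ∨ (x_1 ≡ x_2)) ⊃ (x_1 ∨ x_2) = 1 ⊃ 1/4 = 1/4
x_2 ∧ x_2 = 1/4 ∧ 1/4 = 1/4
x_2 ∨ x_2 = 1/4 ∨ 1/4 = 1/4
(x_2 ∨ x_2) ∨ x_1 = 1/4 ∨ 1/4 = 1/4
(x_2 ∧ x_2) ∧ ((x_2 ∨ x_2) ∨ x_1) = 1/4 ∧ 1/4 = 1/4
(((x_1 ∧ x_1) ∨ (x_1 ≡ x_2)) ⊃ (x_1 ∨ x_2)) ⊃ ((x_2 ∧ x_2) ∧ ((x_2 ∨ x_2) ∨ x_1)) = 1/4 ⊃ 1/4 = 1
(¬¬(x_1 ∨ x_1) ⊃ (¬(x_2 ⊃ x_1) ⊃ ((x_1 ∨ x_2) ⊃ x_2))) ⊃ ((((x_1 ∧ x_1) ∨ (x_1 ≡ x_2)) ⊃ (x_1 ∨ x_2)) ⊃ ((x_2 ∧ x_2) ∧ ((x_2 ∨ x_2) ∨ x_1))) = 1 ⊃ 1 = 1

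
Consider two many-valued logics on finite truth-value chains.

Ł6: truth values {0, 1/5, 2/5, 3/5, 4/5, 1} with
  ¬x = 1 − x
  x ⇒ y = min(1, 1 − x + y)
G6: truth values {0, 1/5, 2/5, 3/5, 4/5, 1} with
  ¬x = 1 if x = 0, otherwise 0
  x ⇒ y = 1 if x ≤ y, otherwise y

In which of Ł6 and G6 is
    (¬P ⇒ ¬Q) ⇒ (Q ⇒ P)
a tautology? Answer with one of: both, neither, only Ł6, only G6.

In Ł6: every assignment gives 1 — tautology.
In G6: at P = 1/5, Q = 2/5 the value is 1/5 — not a tautology.

only Ł6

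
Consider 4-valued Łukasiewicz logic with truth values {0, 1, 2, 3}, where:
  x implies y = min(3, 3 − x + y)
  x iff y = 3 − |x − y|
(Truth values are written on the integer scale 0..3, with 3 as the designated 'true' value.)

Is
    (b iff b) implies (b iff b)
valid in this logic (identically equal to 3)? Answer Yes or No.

Yes

b = 0 ↦ 3
b = 1 ↦ 3
b = 2 ↦ 3
b = 3 ↦ 3
Every assignment gives a value ≥ 3.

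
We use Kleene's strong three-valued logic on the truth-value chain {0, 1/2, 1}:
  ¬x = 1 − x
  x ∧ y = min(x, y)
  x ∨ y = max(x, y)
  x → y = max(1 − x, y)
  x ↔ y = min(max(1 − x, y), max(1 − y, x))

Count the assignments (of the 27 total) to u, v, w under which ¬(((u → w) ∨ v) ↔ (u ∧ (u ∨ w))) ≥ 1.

value 1: 10 assignments (counts)
value 1/2: 12 assignments
value 0: 5 assignments
So 10 of the 27 assignments meet the threshold.

10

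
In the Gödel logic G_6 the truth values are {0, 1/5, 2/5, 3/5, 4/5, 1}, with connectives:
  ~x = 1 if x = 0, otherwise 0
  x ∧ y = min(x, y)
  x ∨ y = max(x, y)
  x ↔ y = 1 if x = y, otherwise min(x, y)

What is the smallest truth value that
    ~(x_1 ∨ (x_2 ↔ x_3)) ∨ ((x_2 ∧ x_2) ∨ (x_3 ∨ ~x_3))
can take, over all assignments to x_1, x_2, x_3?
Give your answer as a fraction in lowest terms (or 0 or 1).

1/5

Take x_1 = 0, x_2 = 1/5, x_3 = 1/5:
x_2 ↔ x_3 = 1/5 ↔ 1/5 = 1
x_1 ∨ (x_2 ↔ x_3) = 0 ∨ 1 = 1
~(x_1 ∨ (x_2 ↔ x_3)) = ~1 = 0
x_2 ∧ x_2 = 1/5 ∧ 1/5 = 1/5
~x_3 = ~1/5 = 0
x_3 ∨ ~x_3 = 1/5 ∨ 0 = 1/5
(x_2 ∧ x_2) ∨ (x_3 ∨ ~x_3) = 1/5 ∨ 1/5 = 1/5
~(x_1 ∨ (x_2 ↔ x_3)) ∨ ((x_2 ∧ x_2) ∨ (x_3 ∨ ~x_3)) = 0 ∨ 1/5 = 1/5
No assignment yields a value below 1/5, so this is the minimum.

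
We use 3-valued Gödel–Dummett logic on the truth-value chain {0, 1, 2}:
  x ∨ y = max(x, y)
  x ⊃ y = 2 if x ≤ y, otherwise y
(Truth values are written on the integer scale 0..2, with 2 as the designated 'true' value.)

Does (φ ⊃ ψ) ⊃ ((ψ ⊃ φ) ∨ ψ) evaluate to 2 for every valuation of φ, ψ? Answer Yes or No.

Counterexample: take φ = 0, ψ = 1.
φ ⊃ ψ = 0 ⊃ 1 = 2
ψ ⊃ φ = 1 ⊃ 0 = 0
(ψ ⊃ φ) ∨ ψ = 0 ∨ 1 = 1
(φ ⊃ ψ) ⊃ ((ψ ⊃ φ) ∨ ψ) = 2 ⊃ 1 = 1
This gives 1 ≠ 2.

No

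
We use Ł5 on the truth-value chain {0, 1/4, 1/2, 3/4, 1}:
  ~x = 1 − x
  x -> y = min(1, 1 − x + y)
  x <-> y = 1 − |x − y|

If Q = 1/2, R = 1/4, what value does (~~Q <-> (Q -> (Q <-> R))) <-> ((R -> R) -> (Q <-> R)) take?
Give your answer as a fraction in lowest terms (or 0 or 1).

~Q = ~1/2 = 1/2
~~Q = ~1/2 = 1/2
Q <-> R = 1/2 <-> 1/4 = 3/4
Q -> (Q <-> R) = 1/2 -> 3/4 = 1
~~Q <-> (Q -> (Q <-> R)) = 1/2 <-> 1 = 1/2
R -> R = 1/4 -> 1/4 = 1
Q <-> R = 1/2 <-> 1/4 = 3/4
(R -> R) -> (Q <-> R) = 1 -> 3/4 = 3/4
(~~Q <-> (Q -> (Q <-> R))) <-> ((R -> R) -> (Q <-> R)) = 1/2 <-> 3/4 = 3/4

3/4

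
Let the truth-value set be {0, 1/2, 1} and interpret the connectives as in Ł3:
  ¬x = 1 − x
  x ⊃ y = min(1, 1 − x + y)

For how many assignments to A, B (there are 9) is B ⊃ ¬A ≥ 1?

A = 0, B = 0 ↦ 1  ≥
A = 0, B = 1/2 ↦ 1  ≥
A = 0, B = 1 ↦ 1  ≥
A = 1/2, B = 0 ↦ 1  ≥
A = 1/2, B = 1/2 ↦ 1  ≥
A = 1/2, B = 1 ↦ 1/2  <
A = 1, B = 0 ↦ 1  ≥
A = 1, B = 1/2 ↦ 1/2  <
A = 1, B = 1 ↦ 0  <
So 6 of the 9 assignments meet the threshold.

6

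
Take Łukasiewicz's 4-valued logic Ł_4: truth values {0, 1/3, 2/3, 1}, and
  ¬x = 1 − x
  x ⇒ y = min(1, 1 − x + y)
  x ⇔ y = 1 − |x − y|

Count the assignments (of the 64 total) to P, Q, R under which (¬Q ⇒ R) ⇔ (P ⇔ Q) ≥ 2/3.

44

value 1: 18 assignments (counts)
value 2/3: 26 assignments (counts)
value 1/3: 14 assignments
value 0: 6 assignments
So 44 of the 64 assignments meet the threshold.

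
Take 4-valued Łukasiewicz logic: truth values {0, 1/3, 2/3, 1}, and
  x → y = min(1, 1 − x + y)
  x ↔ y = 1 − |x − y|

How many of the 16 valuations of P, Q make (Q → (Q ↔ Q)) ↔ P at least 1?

4

P = 0, Q = 0 ↦ 0  <
P = 0, Q = 1/3 ↦ 0  <
P = 0, Q = 2/3 ↦ 0  <
P = 0, Q = 1 ↦ 0  <
P = 1/3, Q = 0 ↦ 1/3  <
P = 1/3, Q = 1/3 ↦ 1/3  <
P = 1/3, Q = 2/3 ↦ 1/3  <
P = 1/3, Q = 1 ↦ 1/3  <
P = 2/3, Q = 0 ↦ 2/3  <
P = 2/3, Q = 1/3 ↦ 2/3  <
P = 2/3, Q = 2/3 ↦ 2/3  <
P = 2/3, Q = 1 ↦ 2/3  <
P = 1, Q = 0 ↦ 1  ≥
P = 1, Q = 1/3 ↦ 1  ≥
P = 1, Q = 2/3 ↦ 1  ≥
P = 1, Q = 1 ↦ 1  ≥
So 4 of the 16 assignments meet the threshold.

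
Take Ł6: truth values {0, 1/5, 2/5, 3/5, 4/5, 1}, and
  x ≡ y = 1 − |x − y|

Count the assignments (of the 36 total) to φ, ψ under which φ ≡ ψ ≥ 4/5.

value 1: 6 assignments (counts)
value 4/5: 10 assignments (counts)
value 3/5: 8 assignments
value 2/5: 6 assignments
value 1/5: 4 assignments
value 0: 2 assignments
So 16 of the 36 assignments meet the threshold.

16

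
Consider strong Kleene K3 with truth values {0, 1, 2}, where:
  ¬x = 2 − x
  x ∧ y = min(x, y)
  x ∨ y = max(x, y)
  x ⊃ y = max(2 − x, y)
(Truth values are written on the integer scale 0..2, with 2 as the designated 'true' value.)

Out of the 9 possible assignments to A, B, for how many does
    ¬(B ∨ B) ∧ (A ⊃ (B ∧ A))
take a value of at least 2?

A = 0, B = 0 ↦ 2  ≥
A = 0, B = 1 ↦ 1  <
A = 0, B = 2 ↦ 0  <
A = 1, B = 0 ↦ 1  <
A = 1, B = 1 ↦ 1  <
A = 1, B = 2 ↦ 0  <
A = 2, B = 0 ↦ 0  <
A = 2, B = 1 ↦ 1  <
A = 2, B = 2 ↦ 0  <
So 1 of the 9 assignments meets the threshold.

1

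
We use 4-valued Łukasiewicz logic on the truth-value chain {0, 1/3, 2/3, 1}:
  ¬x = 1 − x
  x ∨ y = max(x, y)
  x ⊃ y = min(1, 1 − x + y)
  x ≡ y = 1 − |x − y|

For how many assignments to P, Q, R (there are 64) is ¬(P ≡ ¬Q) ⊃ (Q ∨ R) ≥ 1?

value 1: 56 assignments (counts)
value 2/3: 5 assignments
value 1/3: 2 assignments
value 0: 1 assignment
So 56 of the 64 assignments meet the threshold.

56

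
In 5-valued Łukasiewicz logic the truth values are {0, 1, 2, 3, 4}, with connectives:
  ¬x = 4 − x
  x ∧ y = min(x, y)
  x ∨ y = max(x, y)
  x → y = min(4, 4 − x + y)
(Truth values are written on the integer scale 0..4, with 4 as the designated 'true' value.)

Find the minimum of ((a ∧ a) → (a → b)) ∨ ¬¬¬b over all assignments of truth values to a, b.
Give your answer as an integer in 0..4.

Take a = 4, b = 2:
a ∧ a = 4 ∧ 4 = 4
a → b = 4 → 2 = 2
(a ∧ a) → (a → b) = 4 → 2 = 2
¬b = ¬2 = 2
¬¬b = ¬2 = 2
¬¬¬b = ¬2 = 2
((a ∧ a) → (a → b)) ∨ ¬¬¬b = 2 ∨ 2 = 2
No assignment yields a value below 2, so this is the minimum.

2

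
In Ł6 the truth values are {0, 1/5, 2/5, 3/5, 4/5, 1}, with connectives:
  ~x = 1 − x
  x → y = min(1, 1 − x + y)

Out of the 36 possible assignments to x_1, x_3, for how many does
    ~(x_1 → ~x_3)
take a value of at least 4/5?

value 1: 1 assignment (counts)
value 4/5: 2 assignments (counts)
value 3/5: 3 assignments
value 2/5: 4 assignments
value 1/5: 5 assignments
value 0: 21 assignments
So 3 of the 36 assignments meet the threshold.

3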